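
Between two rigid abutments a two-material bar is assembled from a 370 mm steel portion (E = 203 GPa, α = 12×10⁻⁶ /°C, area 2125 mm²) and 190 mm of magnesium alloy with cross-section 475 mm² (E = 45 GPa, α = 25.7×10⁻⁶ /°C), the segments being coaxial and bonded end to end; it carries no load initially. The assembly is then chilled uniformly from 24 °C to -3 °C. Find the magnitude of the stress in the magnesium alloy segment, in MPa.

With the walls removed the bar would change length by δ_free = Σ αᵢΔT Lᵢ = 12×10⁻⁶×27×370 + 25.7×10⁻⁶×27×190 = 0.2517 mm.
Since the ends are fixed, an axial force P builds up, equal in every segment, with P · Σ Lᵢ/(AᵢEᵢ) = δ_free.
The series flexibility is Σ Lᵢ/(AᵢEᵢ) = 370/(2125×203×10³) + 190/(475×45×10³) = 9.747×10⁻⁶ mm/N.
P = 0.2517 / 9.747×10⁻⁶ = 25830 N = 25.83 kN, tensile.
σ_{magnesium alloy} = P / A = 25830 / 475 = 54.37 MPa.

σ ≈ 54.4 MPa (tensile)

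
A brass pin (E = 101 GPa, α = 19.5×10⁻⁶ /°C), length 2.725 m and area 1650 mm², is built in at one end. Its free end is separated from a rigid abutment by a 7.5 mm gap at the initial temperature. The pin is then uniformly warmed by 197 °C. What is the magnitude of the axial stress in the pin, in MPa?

Free thermal elongation = αΔT L = 19.5×10⁻⁶ × 197 × 2725 = 10.47 mm.
After closing the 7.5 mm clearance, 10.47 − 7.5 = 2.968 mm of expansion remains to be suppressed by the wall.
Compatibility: PL/(AE) = 2.968 mm, so σ = P/A = E × (2.968/2725) = 110 MPa.

σ ≈ 110 MPa (compressive)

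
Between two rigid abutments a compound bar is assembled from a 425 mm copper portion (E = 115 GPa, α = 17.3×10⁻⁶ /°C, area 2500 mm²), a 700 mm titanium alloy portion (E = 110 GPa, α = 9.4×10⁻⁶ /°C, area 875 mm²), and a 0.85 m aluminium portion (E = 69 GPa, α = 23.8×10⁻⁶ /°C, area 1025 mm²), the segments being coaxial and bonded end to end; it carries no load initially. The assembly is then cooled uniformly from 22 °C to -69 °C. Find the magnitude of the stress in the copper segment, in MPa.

σ ≈ 59.9 MPa (tensile)

Free thermal contraction of the whole bar: Σ αᵢΔT Lᵢ = 17.3×10⁻⁶×91×425 + 9.4×10⁻⁶×91×700 + 23.8×10⁻⁶×91×850 = 3.109 mm.
The rigid supports impose zero overall length change; the single axial force P common to all segments must satisfy P Σ Lᵢ/(AᵢEᵢ) = δ_free.
Σ Lᵢ/(AᵢEᵢ) = 425/(2500×115×10³) + 700/(875×110×10³) + 850/(1025×69×10³) = 2.077×10⁻⁵ mm/N.
So P = 3.109 / 2.077×10⁻⁵ = 149.7 kN, tensile.
σ_{copper} = P / A = 149700 / 2500 = 59.87 MPa.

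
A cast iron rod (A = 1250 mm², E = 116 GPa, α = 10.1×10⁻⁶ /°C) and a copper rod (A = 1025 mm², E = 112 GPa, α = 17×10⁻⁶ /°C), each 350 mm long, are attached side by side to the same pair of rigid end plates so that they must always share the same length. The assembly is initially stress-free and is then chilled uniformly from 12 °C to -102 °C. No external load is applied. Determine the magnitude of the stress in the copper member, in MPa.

Equilibrium of a rigid end plate with no external load gives equal and opposite internal forces ±P in the two members. Since α_{copper} > α_{cast iron}, cooling drives the copper into tension and the cast iron into compression.
Compatibility of the two members (thermal + elastic change equal): (α₁ − α₂)ΔT = P·[1/(A₁E₁) + 1/(A₂E₂)].
|α₁ − α₂|·ΔT = 6.9×10⁻⁶ × 114 = 0.0007866.
1/(A₁E₁) + 1/(A₂E₂) = 1/(1250×116×10³) + 1/(1025×112×10³) = 1.561×10⁻⁸ N⁻¹.
So P = 0.0007866 / 1.561×10⁻⁸ = 50.4 kN.
σ_{copper} = P/A₂ = 50400/1025 = 49.17 MPa, tensile.

σ ≈ 49.2 MPa (tensile)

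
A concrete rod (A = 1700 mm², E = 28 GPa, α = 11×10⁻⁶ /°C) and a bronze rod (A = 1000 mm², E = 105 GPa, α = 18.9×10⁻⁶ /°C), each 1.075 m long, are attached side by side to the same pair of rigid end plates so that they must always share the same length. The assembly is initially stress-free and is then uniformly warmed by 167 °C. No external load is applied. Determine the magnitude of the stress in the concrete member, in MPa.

Equilibrium of a rigid end plate with no external load gives equal and opposite internal forces ±P in the two members. Since α_{bronze} > α_{concrete}, heating drives the bronze into compression and the concrete into tension.
Compatibility of the two members (thermal + elastic change equal): (α₁ − α₂)ΔT = P·[1/(A₁E₁) + 1/(A₂E₂)].
|α₁ − α₂|·ΔT = 7.9×10⁻⁶ × 167 = 0.001319.
1/(A₁E₁) + 1/(A₂E₂) = 1/(1700×28×10³) + 1/(1000×105×10³) = 3.053×10⁻⁸ N⁻¹.
P = 0.001319 / 3.053×10⁻⁸ = 43210 N = 43.21 kN.
σ_{concrete} = P/A₁ = 43210/1700 = 25.42 MPa, tensile.

σ ≈ 25.4 MPa (tensile)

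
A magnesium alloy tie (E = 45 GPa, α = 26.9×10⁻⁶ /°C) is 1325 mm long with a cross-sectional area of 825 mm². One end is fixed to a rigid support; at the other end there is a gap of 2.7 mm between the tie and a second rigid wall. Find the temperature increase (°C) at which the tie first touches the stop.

The gap closes when αΔT L = 2.7 mm, since the tie is still unstressed at that instant.
So ΔT = g/(αL) = 2.7/(26.9×10⁻⁶ × 1325) = 75.75 °C.

ΔT ≈ 75.8 °C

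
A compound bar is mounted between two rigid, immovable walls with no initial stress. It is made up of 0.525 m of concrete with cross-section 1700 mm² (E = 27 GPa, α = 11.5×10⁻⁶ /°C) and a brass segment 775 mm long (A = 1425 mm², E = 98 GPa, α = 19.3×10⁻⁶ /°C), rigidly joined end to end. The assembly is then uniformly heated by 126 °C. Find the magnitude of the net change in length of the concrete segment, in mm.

With the walls removed the bar would change length by δ_free = Σ αᵢΔT Lᵢ = 11.5×10⁻⁶×126×525 + 19.3×10⁻⁶×126×775 = 2.645 mm.
The rigid supports impose zero overall length change; the single axial force P common to all segments must satisfy P Σ Lᵢ/(AᵢEᵢ) = δ_free.
The series flexibility is Σ Lᵢ/(AᵢEᵢ) = 525/(1700×27×10³) + 775/(1425×98×10³) = 1.699×10⁻⁵ mm/N.
Hence P = δ_free / Σ(L/AE) = 2.645/1.699×10⁻⁵ = 155.7 kN (compressive).
For the concrete segment, free thermal change = 11.5×10⁻⁶×126×525 = 0.7607 mm and elastic change from P = 155700×525/(1700×27×10³) = 1.781 mm; these oppose, so the net change is 1.02 mm (segment shortens).

|ΔL| ≈ 1.02 mm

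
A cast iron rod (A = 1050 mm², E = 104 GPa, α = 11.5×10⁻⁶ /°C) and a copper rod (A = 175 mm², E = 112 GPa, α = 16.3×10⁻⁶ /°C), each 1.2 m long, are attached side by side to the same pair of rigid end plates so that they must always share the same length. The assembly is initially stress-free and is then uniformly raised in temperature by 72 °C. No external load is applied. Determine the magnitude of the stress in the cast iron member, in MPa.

σ ≈ 5.47 MPa (tensile)

Both members must finish at the same length. With the larger α, the copper tends to over-expand; the plates restrain it, putting the copper in compression and the cast iron in tension. With no external load the two internal forces are equal and opposite, magnitude P.
Compatibility of the two members (thermal + elastic change equal): (α₁ − α₂)ΔT = P·[1/(A₁E₁) + 1/(A₂E₂)].
|α₁ − α₂|·ΔT = 4.8×10⁻⁶ × 72 = 0.0003456.
1/(A₁E₁) + 1/(A₂E₂) = 1/(1050×104×10³) + 1/(175×112×10³) = 6.018×10⁻⁸ N⁻¹.
So P = 0.0003456 / 6.018×10⁻⁸ = 5.743 kN.
σ_{cast iron} = P/A₁ = 5743/1050 = 5.469 MPa, tensile.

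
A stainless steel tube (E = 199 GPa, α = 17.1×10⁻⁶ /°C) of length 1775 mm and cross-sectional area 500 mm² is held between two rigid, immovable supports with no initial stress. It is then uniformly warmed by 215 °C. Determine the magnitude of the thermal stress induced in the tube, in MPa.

σ ≈ 732 MPa (compressive)

Because both ends are immovable the net strain is zero, and the suppressed thermal strain is αΔT = 17.1×10⁻⁶ × 215 = 3676.5×10⁻⁶.
The stress required to suppress this strain is σ = Eε = 199×10³ × 3676.5×10⁻⁶ = 731.6 MPa, compressive since the tube is trying to expand.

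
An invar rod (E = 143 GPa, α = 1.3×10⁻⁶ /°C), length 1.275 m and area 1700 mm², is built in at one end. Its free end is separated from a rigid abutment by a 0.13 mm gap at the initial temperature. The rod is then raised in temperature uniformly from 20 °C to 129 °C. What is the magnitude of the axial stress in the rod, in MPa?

Unrestrained expansion: δ_free = αΔT L = 1.3×10⁻⁶ × 109 × 1275 = 0.1807 mm.
The gap closes (δ_free > 0.13 mm) and the wall then resists a further 0.1807 − 0.13 = 0.05067 mm of expansion.
That suppressed elongation corresponds to σ = E·Δ/L = 143×10³ × 0.05067/1275 = 5.683 MPa.

σ ≈ 5.68 MPa (compressive)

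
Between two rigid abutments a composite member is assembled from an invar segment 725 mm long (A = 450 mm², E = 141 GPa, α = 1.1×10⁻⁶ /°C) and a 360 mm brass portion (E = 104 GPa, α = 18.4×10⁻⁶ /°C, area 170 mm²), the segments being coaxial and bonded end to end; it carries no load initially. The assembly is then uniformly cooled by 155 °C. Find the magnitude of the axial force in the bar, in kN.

With the walls removed the bar would change length by δ_free = Σ αᵢΔT Lᵢ = 1.1×10⁻⁶×155×725 + 18.4×10⁻⁶×155×360 = 1.15 mm.
Since the ends are fixed, an axial force P builds up, equal in every segment, with P · Σ Lᵢ/(AᵢEᵢ) = δ_free.
The series flexibility is Σ Lᵢ/(AᵢEᵢ) = 725/(450×141×10³) + 360/(170×104×10³) = 3.179×10⁻⁵ mm/N.
Hence P = δ_free / Σ(L/AE) = 1.15/3.179×10⁻⁵ = 36.19 kN (tensile).

P ≈ 36.2 kN (tensile)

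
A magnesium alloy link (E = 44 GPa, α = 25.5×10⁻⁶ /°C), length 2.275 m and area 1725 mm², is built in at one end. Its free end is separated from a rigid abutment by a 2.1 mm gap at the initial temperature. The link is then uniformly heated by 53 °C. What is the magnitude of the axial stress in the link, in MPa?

If the wall were absent the link would grow by αΔT L = 25.5×10⁻⁶ × 53 × 2275 = 3.075 mm.
This exceeds the 2.1 mm gap, so the wall pushes back. The portion of expansion that must be recovered elastically is δ_free − gap = 3.075 − 2.1 = 0.9747 mm.
Compatibility: PL/(AE) = 0.9747 mm, so σ = P/A = E × (0.9747/2275) = 18.85 MPa.

σ ≈ 18.9 MPa (compressive)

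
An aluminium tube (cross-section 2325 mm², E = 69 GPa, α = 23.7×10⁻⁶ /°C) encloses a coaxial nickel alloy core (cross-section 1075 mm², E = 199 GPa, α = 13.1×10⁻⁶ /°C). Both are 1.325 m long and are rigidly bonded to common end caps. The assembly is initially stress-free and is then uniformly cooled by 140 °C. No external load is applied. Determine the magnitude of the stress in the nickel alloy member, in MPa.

σ ≈ 127 MPa (compressive)

The aluminium has the larger α, so on cooling it would change length more than the nickel alloy if both were free. The rigid plates force a common final length, so the aluminium is put into tension and the nickel alloy into compression, with equal and opposite forces P (no external load).
Compatibility of the two members (thermal + elastic change equal): (α₁ − α₂)ΔT = P·[1/(A₁E₁) + 1/(A₂E₂)].
|α₁ − α₂|·ΔT = 10.6×10⁻⁶ × 140 = 0.001484.
1/(A₁E₁) + 1/(A₂E₂) = 1/(2325×69×10³) + 1/(1075×199×10³) = 1.091×10⁻⁸ N⁻¹.
P = 0.001484 / 1.091×10⁻⁸ = 136000 N = 136 kN.
σ_{nickel alloy} = P/A₂ = 136000/1075 = 126.6 MPa, compressive.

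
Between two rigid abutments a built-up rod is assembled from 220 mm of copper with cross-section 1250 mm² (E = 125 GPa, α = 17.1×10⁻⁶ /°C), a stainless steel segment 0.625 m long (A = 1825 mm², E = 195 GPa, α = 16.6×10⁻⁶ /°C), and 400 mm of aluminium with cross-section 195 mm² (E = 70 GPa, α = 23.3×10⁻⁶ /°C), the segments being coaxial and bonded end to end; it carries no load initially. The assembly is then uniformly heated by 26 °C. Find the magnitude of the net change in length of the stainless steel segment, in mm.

|ΔL| ≈ 0.237 mm

If the supports were absent, the total length change would be Σ αᵢΔT Lᵢ = 17.1×10⁻⁶×26×220 + 16.6×10⁻⁶×26×625 + 23.3×10⁻⁶×26×400 = 0.6099 mm.
The rigid supports impose zero overall length change; the single axial force P common to all segments must satisfy P Σ Lᵢ/(AᵢEᵢ) = δ_free.
The series flexibility is Σ Lᵢ/(AᵢEᵢ) = 220/(1250×125×10³) + 625/(1825×195×10³) + 400/(195×70×10³) = 3.247×10⁻⁵ mm/N.
So P = 0.6099 / 3.247×10⁻⁵ = 18.78 kN, compressive.
For the stainless steel segment, free thermal change = 16.6×10⁻⁶×26×625 = 0.2698 mm and elastic change from P = 18780×625/(1825×195×10³) = 0.03299 mm; these oppose, so the net change is 0.237 mm (segment lengthens).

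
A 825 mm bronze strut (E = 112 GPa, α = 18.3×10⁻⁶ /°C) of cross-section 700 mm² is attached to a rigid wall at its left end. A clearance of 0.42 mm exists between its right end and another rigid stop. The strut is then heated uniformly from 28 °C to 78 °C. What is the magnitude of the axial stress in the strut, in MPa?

Free thermal elongation = αΔT L = 18.3×10⁻⁶ × 50 × 825 = 0.7549 mm.
This exceeds the 0.42 mm gap, so the wall pushes back. The portion of expansion that must be recovered elastically is δ_free − gap = 0.7549 − 0.42 = 0.3349 mm.
So σ = E(δ_free − g)/L = 112×10³ × 0.3349/825 = 45.46 MPa.

σ ≈ 45.5 MPa (compressive)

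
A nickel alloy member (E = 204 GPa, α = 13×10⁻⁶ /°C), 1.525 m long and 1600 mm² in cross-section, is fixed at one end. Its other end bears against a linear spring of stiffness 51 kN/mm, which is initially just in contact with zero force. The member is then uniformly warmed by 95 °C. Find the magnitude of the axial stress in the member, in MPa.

σ ≈ 48.5 MPa (compressive)

The unrestrained thermal change is αΔT L = 13×10⁻⁶ × 95 × 1525 = 1.883 mm.
Let P be the compressive force at the spring. The member shortens elastically by PL/(AE) and the spring compresses by P/k; together these equal δ_free.
P [ L/(AE) + 1/k ] = δ_free → P [ 1525/(1600×204×10³) + 1/(51×10³) ] = 1.883.
P = 1.883 / 2.428×10⁻⁵ = 77570 N.
σ = P/A = 77570/1600 = 48.48 MPa.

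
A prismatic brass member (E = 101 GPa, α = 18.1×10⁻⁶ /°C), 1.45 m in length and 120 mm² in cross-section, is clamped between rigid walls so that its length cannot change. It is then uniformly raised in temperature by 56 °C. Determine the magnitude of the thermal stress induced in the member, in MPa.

σ ≈ 102 MPa (compressive)

Because both ends are immovable the net strain is zero, and the suppressed thermal strain is αΔT = 18.1×10⁻⁶ × 56 = 1013.6×10⁻⁶.
The stress required to suppress this strain is σ = Eε = 101×10³ × 1013.6×10⁻⁶ = 102.4 MPa, compressive since the member is trying to expand.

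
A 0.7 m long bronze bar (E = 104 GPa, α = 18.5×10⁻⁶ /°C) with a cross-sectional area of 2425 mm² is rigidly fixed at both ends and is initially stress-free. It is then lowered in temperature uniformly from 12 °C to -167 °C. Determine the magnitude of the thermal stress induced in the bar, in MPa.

With length fixed, the mechanical strain must cancel the thermal strain αΔT = 18.5×10⁻⁶ × 179 = 3311.5×10⁻⁶.
Hence σ = E·αΔT = 104×10³ × 3311.5×10⁻⁶ = 344.4 MPa, tensile.

σ ≈ 344 MPa (tensile)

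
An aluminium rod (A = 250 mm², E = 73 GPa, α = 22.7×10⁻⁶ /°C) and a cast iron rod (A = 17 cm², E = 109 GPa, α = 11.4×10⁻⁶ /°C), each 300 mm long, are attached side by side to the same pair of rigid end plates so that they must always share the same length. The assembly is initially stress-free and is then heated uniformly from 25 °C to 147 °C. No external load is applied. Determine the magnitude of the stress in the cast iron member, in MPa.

σ ≈ 13.5 MPa (tensile)

Both members must finish at the same length. With the larger α, the aluminium tends to over-expand; the plates restrain it, putting the aluminium in compression and the cast iron in tension. With no external load the two internal forces are equal and opposite, magnitude P.
Equating the net (thermal + elastic) strains gives |α₁ − α₂|·ΔT = P·[1/(A₁E₁) + 1/(A₂E₂)].
|α₁ − α₂|·ΔT = 11.3×10⁻⁶ × 122 = 0.001379.
1/(A₁E₁) + 1/(A₂E₂) = 1/(250×73×10³) + 1/(1700×109×10³) = 6.019×10⁻⁸ N⁻¹.
P = 0.001379 / 6.019×10⁻⁸ = 22900 N = 22.9 kN.
σ_{cast iron} = P/A₂ = 22900/1700 = 13.47 MPa, tensile.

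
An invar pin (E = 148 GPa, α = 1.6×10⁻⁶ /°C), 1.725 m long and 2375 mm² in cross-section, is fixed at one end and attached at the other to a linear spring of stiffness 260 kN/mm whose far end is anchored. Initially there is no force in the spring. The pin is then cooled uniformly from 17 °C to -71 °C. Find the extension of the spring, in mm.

δ ≈ 0.107 mm

If the spring were absent the pin would shorten by αΔT L = 1.6×10⁻⁶ × 88 × 1725 = 0.2429 mm.
With a force P in the spring, the elastic change of the pin is PL/(AE) and that of the spring is P/k; compatibility requires their sum to equal δ_free.
P [ L/(AE) + 1/k ] = δ_free → P [ 1725/(2375×148×10³) + 1/(260×10³) ] = 0.2429.
P = 0.2429 / 8.754×10⁻⁶ = 27750 N.
Spring extension = P/k = 27750/(260×10³) = 0.1067 mm.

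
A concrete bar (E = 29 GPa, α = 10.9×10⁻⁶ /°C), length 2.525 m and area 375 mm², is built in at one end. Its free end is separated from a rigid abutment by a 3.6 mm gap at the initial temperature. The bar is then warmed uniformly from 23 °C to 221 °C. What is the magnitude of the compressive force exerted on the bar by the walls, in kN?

P ≈ 7.97 kN

Free thermal elongation = αΔT L = 10.9×10⁻⁶ × 198 × 2525 = 5.449 mm.
The gap closes (δ_free > 3.6 mm) and the wall then resists a further 5.449 − 3.6 = 1.849 mm of expansion.
That suppressed elongation corresponds to σ = E·Δ/L = 29×10³ × 1.849/2525 = 21.24 MPa.
P = σA = 21.24 × 375 = 7.965 kN.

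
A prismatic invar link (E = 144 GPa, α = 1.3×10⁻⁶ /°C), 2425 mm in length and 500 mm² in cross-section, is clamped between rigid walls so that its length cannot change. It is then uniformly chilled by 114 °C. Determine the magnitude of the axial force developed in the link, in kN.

P ≈ 10.7 kN (tensile)

Full restraint means ε = 0, so the stress is σ = EαΔT = 144×10³ × 1.3×10⁻⁶ × 114 = 21.34 MPa.
Axial force P = σA = 21.34 × 500 = 10670 N = 10.67 kN, tensile.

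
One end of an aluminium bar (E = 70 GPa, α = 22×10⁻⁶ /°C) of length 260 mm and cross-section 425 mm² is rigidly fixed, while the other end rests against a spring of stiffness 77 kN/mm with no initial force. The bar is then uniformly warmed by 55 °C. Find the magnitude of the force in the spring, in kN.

If the spring were absent the bar would lengthen by αΔT L = 22×10⁻⁶ × 55 × 260 = 0.3146 mm.
With a force P in the spring, the elastic change of the bar is PL/(AE) and that of the spring is P/k; compatibility requires their sum to equal δ_free.
So P = δ_free / [L/(AE) + 1/k] = 0.3146 / [ 260/(425×70×10³) + 1/(77×10³) ].
P = 0.3146 / 2.173×10⁻⁵ = 14480 N.

P ≈ 14.5 kN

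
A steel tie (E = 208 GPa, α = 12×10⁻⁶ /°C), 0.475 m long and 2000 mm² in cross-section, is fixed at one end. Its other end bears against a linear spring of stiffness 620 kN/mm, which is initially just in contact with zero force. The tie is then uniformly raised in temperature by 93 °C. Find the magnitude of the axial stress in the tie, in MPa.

σ ≈ 96.2 MPa (compressive)

The unrestrained thermal change is αΔT L = 12×10⁻⁶ × 93 × 475 = 0.5301 mm.
With a force P in the spring, the elastic change of the tie is PL/(AE) and that of the spring is P/k; compatibility requires their sum to equal δ_free.
So P = δ_free / [L/(AE) + 1/k] = 0.5301 / [ 475/(2000×208×10³) + 1/(620×10³) ].
P = 0.5301 / 2.755×10⁻⁶ = 192400 N.
σ = P/A = 192400/2000 = 96.22 MPa.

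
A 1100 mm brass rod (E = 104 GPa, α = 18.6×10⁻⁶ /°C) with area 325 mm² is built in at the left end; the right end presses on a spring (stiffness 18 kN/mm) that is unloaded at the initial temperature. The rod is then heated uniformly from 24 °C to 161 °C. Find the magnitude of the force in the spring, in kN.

If the spring were absent the rod would lengthen by αΔT L = 18.6×10⁻⁶ × 137 × 1100 = 2.803 mm.
Let P be the compressive force at the spring. The rod shortens elastically by PL/(AE) and the spring compresses by P/k; together these equal δ_free.
P [ L/(AE) + 1/k ] = δ_free → P [ 1100/(325×104×10³) + 1/(18×10³) ] = 2.803.
P = 2.803 / 8.81×10⁻⁵ = 31820 N.

P ≈ 31.8 kN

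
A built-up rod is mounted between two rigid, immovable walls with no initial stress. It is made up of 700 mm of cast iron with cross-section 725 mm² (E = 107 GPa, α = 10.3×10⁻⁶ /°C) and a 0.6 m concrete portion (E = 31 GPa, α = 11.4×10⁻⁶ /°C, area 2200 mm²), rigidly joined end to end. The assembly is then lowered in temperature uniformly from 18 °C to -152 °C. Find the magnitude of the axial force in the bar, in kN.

Free thermal contraction of the whole bar: Σ αᵢΔT Lᵢ = 10.3×10⁻⁶×170×700 + 11.4×10⁻⁶×170×600 = 2.388 mm.
The rigid supports impose zero overall length change; the single axial force P common to all segments must satisfy P Σ Lᵢ/(AᵢEᵢ) = δ_free.
Σ Lᵢ/(AᵢEᵢ) = 700/(725×107×10³) + 600/(2200×31×10³) = 1.782×10⁻⁵ mm/N.
So P = 2.388 / 1.782×10⁻⁵ = 134 kN, tensile.

P ≈ 134 kN (tensile)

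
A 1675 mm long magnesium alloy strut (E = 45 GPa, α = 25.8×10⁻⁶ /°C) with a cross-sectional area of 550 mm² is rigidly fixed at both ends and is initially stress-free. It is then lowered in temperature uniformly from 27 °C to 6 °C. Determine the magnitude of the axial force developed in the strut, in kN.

P ≈ 13.4 kN (tensile)

The ends cannot move, so σ = EαΔT = 45×10³ × 25.8×10⁻⁶ × 21 = 24.38 MPa.
P = AEαΔT = 550 × 45×10³ × 25.8×10⁻⁶ × 21 = 13.41 kN (tensile).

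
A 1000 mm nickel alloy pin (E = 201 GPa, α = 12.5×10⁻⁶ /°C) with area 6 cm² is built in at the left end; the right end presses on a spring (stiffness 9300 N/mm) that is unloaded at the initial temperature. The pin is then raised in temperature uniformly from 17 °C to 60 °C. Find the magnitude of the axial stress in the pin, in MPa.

σ ≈ 7.73 MPa (compressive)

If the spring were absent the pin would lengthen by αΔT L = 12.5×10⁻⁶ × 43 × 1000 = 0.5375 mm.
With a force P in the spring, the elastic change of the pin is PL/(AE) and that of the spring is P/k; compatibility requires their sum to equal δ_free.
P [ L/(AE) + 1/k ] = δ_free → P [ 1000/(600×201×10³) + 1/(9300) ] = 0.5375.
P = 0.5375 / 0.0001158 = 4641 N.
σ = P/A = 4641/600 = 7.735 MPa.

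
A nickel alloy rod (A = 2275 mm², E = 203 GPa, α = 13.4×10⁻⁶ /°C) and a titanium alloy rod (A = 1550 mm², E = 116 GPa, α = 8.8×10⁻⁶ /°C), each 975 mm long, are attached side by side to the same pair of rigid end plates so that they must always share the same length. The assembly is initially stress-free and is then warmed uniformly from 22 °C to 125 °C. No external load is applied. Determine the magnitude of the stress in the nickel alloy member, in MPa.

The nickel alloy has the larger α, so on heating it would change length more than the titanium alloy if both were free. The rigid plates force a common final length, so the nickel alloy is put into compression and the titanium alloy into tension, with equal and opposite forces P (no external load).
Setting the final lengths equal and cancelling L: (α₁ − α₂)ΔT = P/(A₁E₁) + P/(A₂E₂).
|α₁ − α₂|·ΔT = 4.6×10⁻⁶ × 103 = 0.0004738.
1/(A₁E₁) + 1/(A₂E₂) = 1/(2275×203×10³) + 1/(1550×116×10³) = 7.727×10⁻⁹ N⁻¹.
So P = 0.0004738 / 7.727×10⁻⁹ = 61.32 kN.
σ_{nickel alloy} = P/A₁ = 61320/2275 = 26.95 MPa, compressive.

σ ≈ 27 MPa (compressive)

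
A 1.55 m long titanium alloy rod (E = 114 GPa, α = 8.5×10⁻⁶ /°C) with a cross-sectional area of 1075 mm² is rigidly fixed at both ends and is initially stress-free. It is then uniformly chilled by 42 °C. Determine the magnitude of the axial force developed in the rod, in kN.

Full restraint means ε = 0, so the stress is σ = EαΔT = 114×10³ × 8.5×10⁻⁶ × 42 = 40.7 MPa.
Then P = σA = 40.7 × 1075 mm² = 43.75 kN, tensile.

P ≈ 43.8 kN (tensile)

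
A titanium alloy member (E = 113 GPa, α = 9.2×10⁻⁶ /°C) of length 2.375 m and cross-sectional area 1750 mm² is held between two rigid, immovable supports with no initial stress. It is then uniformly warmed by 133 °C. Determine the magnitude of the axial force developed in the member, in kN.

The ends cannot move, so σ = EαΔT = 113×10³ × 9.2×10⁻⁶ × 133 = 138.3 MPa.
P = AEαΔT = 1750 × 113×10³ × 9.2×10⁻⁶ × 133 = 242 kN (compressive).

P ≈ 242 kN (compressive)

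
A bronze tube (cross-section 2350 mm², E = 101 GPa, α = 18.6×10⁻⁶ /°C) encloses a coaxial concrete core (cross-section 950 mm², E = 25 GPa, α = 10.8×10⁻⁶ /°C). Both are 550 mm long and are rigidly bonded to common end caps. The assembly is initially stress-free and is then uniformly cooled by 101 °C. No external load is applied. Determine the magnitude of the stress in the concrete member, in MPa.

σ ≈ 17.9 MPa (compressive)

Equilibrium of a rigid end plate with no external load gives equal and opposite internal forces ±P in the two members. Since α_{bronze} > α_{concrete}, cooling drives the bronze into tension and the concrete into compression.
Compatibility of the two members (thermal + elastic change equal): (α₁ − α₂)ΔT = P·[1/(A₁E₁) + 1/(A₂E₂)].
|α₁ − α₂|·ΔT = 7.8×10⁻⁶ × 101 = 0.0007878.
1/(A₁E₁) + 1/(A₂E₂) = 1/(2350×101×10³) + 1/(950×25×10³) = 4.632×10⁻⁸ N⁻¹.
So P = 0.0007878 / 4.632×10⁻⁸ = 17.01 kN.
σ_{concrete} = P/A₂ = 17010/950 = 17.9 MPa, compressive.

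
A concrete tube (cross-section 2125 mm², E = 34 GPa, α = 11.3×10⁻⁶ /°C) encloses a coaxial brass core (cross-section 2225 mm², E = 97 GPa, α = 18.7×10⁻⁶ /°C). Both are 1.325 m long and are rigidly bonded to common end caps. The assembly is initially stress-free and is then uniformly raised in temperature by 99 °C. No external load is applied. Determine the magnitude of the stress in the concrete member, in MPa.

σ ≈ 18.7 MPa (tensile)

Equilibrium of a rigid end plate with no external load gives equal and opposite internal forces ±P in the two members. Since α_{brass} > α_{concrete}, heating drives the brass into compression and the concrete into tension.
Equating the net (thermal + elastic) strains gives |α₁ − α₂|·ΔT = P·[1/(A₁E₁) + 1/(A₂E₂)].
|α₁ − α₂|·ΔT = 7.4×10⁻⁶ × 99 = 0.0007326.
1/(A₁E₁) + 1/(A₂E₂) = 1/(2125×34×10³) + 1/(2225×97×10³) = 1.847×10⁻⁸ N⁻¹.
P = 0.0007326 / 1.847×10⁻⁸ = 39660 N = 39.66 kN.
σ_{concrete} = P/A₁ = 39660/2125 = 18.66 MPa, tensile.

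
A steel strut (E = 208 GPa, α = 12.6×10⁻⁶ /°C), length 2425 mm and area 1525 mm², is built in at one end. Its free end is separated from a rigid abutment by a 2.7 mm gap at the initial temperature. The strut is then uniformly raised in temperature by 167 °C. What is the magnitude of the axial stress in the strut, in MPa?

If the wall were absent the strut would grow by αΔT L = 12.6×10⁻⁶ × 167 × 2425 = 5.103 mm.
This exceeds the 2.7 mm gap, so the wall pushes back. The portion of expansion that must be recovered elastically is δ_free − gap = 5.103 − 2.7 = 2.403 mm.
Compatibility: PL/(AE) = 2.403 mm, so σ = P/A = E × (2.403/2425) = 206.1 MPa.

σ ≈ 206 MPa (compressive)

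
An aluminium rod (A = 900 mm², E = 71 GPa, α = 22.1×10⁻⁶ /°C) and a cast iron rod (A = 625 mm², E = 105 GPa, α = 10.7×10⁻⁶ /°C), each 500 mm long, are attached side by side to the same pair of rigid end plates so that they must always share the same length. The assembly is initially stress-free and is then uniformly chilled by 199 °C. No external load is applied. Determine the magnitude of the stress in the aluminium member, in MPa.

Both members must finish at the same length. With the larger α, the aluminium tends to over-contract; the plates restrain it, putting the aluminium in tension and the cast iron in compression. With no external load the two internal forces are equal and opposite, magnitude P.
Compatibility of the two members (thermal + elastic change equal): (α₁ − α₂)ΔT = P·[1/(A₁E₁) + 1/(A₂E₂)].
|α₁ − α₂|·ΔT = 11.4×10⁻⁶ × 199 = 0.002269.
1/(A₁E₁) + 1/(A₂E₂) = 1/(900×71×10³) + 1/(625×105×10³) = 3.089×10⁻⁸ N⁻¹.
So P = 0.002269 / 3.089×10⁻⁸ = 73.45 kN.
σ_{aluminium} = P/A₁ = 73450/900 = 81.61 MPa, tensile.

σ ≈ 81.6 MPa (tensile)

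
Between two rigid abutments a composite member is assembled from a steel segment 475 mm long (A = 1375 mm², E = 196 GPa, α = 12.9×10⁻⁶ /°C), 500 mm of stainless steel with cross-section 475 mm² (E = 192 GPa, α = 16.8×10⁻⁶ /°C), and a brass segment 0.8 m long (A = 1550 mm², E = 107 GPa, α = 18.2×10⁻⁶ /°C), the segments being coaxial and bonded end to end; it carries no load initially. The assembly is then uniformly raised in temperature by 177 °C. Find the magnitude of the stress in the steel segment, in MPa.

If the supports were absent, the total length change would be Σ αᵢΔT Lᵢ = 12.9×10⁻⁶×177×475 + 16.8×10⁻⁶×177×500 + 18.2×10⁻⁶×177×800 = 5.148 mm.
Since the ends are fixed, an axial force P builds up, equal in every segment, with P · Σ Lᵢ/(AᵢEᵢ) = δ_free.
Σ Lᵢ/(AᵢEᵢ) = 475/(1375×196×10³) + 500/(475×192×10³) + 800/(1550×107×10³) = 1.207×10⁻⁵ mm/N.
P = 5.148 / 1.207×10⁻⁵ = 426600 N = 426.6 kN, compressive.
σ_{steel} = P / A = 426600 / 1375 = 310.3 MPa.

σ ≈ 310 MPa (compressive)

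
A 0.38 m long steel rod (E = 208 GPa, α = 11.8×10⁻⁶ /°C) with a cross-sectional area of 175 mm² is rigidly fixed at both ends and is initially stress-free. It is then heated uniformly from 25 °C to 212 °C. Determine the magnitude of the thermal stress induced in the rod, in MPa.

σ ≈ 459 MPa (compressive)

With length fixed, the mechanical strain must cancel the thermal strain αΔT = 11.8×10⁻⁶ × 187 = 2206.6×10⁻⁶.
Hence σ = E·αΔT = 208×10³ × 2206.6×10⁻⁶ = 459 MPa, compressive.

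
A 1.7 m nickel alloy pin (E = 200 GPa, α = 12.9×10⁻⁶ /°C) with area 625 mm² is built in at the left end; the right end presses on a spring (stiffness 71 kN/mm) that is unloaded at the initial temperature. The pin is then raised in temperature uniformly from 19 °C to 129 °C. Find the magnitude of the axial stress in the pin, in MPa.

Free thermal expansion: δ_free = αΔT L = 12.9×10⁻⁶ × 110 × 1700 = 2.412 mm.
Let P be the compressive force at the spring. The pin shortens elastically by PL/(AE) and the spring compresses by P/k; together these equal δ_free.
P [ L/(AE) + 1/k ] = δ_free → P [ 1700/(625×200×10³) + 1/(71×10³) ] = 2.412.
P = 2.412 / 2.768×10⁻⁵ = 87140 N.
σ = P/A = 87140/625 = 139.4 MPa.

σ ≈ 139 MPa (compressive)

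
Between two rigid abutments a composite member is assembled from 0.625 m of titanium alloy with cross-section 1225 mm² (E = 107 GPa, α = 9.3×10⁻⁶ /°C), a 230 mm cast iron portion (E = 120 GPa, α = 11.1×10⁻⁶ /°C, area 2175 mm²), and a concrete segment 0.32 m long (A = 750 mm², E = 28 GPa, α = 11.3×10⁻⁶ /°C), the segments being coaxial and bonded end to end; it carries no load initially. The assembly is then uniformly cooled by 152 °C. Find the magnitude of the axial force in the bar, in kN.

If the supports were absent, the total length change would be Σ αᵢΔT Lᵢ = 9.3×10⁻⁶×152×625 + 11.1×10⁻⁶×152×230 + 11.3×10⁻⁶×152×320 = 1.821 mm.
The rigid supports impose zero overall length change; the single axial force P common to all segments must satisfy P Σ Lᵢ/(AᵢEᵢ) = δ_free.
Σ Lᵢ/(AᵢEᵢ) = 625/(1225×107×10³) + 230/(2175×120×10³) + 320/(750×28×10³) = 2.089×10⁻⁵ mm/N.
Hence P = δ_free / Σ(L/AE) = 1.821/2.089×10⁻⁵ = 87.19 kN (tensile).

P ≈ 87.2 kN (tensile)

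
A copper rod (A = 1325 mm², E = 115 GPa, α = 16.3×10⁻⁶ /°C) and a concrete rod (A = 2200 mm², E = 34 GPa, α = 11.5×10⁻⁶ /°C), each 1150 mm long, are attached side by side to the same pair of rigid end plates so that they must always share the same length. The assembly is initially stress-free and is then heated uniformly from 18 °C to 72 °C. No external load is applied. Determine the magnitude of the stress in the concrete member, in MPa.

Equilibrium of a rigid end plate with no external load gives equal and opposite internal forces ±P in the two members. Since α_{copper} > α_{concrete}, heating drives the copper into compression and the concrete into tension.
Equating the net (thermal + elastic) strains gives |α₁ − α₂|·ΔT = P·[1/(A₁E₁) + 1/(A₂E₂)].
|α₁ − α₂|·ΔT = 4.8×10⁻⁶ × 54 = 0.0002592.
1/(A₁E₁) + 1/(A₂E₂) = 1/(1325×115×10³) + 1/(2200×34×10³) = 1.993×10⁻⁸ N⁻¹.
So P = 0.0002592 / 1.993×10⁻⁸ = 13 kN.
σ_{concrete} = P/A₂ = 13000/2200 = 5.911 MPa, tensile.

σ ≈ 5.91 MPa (tensile)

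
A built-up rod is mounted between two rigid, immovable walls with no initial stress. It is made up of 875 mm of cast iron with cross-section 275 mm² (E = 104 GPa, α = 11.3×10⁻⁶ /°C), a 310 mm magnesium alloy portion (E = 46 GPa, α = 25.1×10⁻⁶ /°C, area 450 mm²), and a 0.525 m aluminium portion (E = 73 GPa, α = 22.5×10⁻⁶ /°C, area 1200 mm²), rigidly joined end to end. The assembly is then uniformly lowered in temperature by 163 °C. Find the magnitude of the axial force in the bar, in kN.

With the walls removed the bar would change length by δ_free = Σ αᵢΔT Lᵢ = 11.3×10⁻⁶×163×875 + 25.1×10⁻⁶×163×310 + 22.5×10⁻⁶×163×525 = 4.805 mm.
The walls prevent any net length change, so an axial force P (same in every segment) develops. Compatibility: P · Σ Lᵢ/(AᵢEᵢ) = δ_free.
Σ Lᵢ/(AᵢEᵢ) = 875/(275×104×10³) + 310/(450×46×10³) + 525/(1200×73×10³) = 5.156×10⁻⁵ mm/N.
Hence P = δ_free / Σ(L/AE) = 4.805/5.156×10⁻⁵ = 93.19 kN (tensile).

P ≈ 93.2 kN (tensile)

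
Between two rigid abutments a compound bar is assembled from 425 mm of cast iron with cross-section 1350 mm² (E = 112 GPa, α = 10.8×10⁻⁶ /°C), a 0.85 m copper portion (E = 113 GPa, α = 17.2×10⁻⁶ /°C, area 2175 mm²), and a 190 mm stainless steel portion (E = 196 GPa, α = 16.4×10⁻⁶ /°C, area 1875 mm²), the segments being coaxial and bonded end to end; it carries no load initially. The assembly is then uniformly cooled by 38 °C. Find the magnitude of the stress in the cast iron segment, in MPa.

σ ≈ 92.6 MPa (tensile)

With the walls removed the bar would change length by δ_free = Σ αᵢΔT Lᵢ = 10.8×10⁻⁶×38×425 + 17.2×10⁻⁶×38×850 + 16.4×10⁻⁶×38×190 = 0.8484 mm.
The rigid supports impose zero overall length change; the single axial force P common to all segments must satisfy P Σ Lᵢ/(AᵢEᵢ) = δ_free.
Σ Lᵢ/(AᵢEᵢ) = 425/(1350×112×10³) + 850/(2175×113×10³) + 190/(1875×196×10³) = 6.786×10⁻⁶ mm/N.
P = 0.8484 / 6.786×10⁻⁶ = 125000 N = 125 kN, tensile.
σ_{cast iron} = P / A = 125000 / 1350 = 92.6 MPa.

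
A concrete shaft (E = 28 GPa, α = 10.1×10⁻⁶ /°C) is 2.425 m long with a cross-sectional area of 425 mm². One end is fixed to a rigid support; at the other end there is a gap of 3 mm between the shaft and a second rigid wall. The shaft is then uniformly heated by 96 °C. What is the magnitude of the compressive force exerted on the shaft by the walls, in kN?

P ≈ 0 kN

Unrestrained expansion: δ_free = αΔT L = 10.1×10⁻⁶ × 96 × 2425 = 2.351 mm.
This is smaller than the 3 mm clearance, so the shaft expands freely without reaching the stop — the stress is zero.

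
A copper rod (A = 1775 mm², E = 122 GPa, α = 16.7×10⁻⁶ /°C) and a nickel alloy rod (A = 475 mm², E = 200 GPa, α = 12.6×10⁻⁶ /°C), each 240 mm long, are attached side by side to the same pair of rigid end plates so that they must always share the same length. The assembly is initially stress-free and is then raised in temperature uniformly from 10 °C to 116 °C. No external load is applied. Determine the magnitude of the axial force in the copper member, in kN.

The copper has the larger α, so on heating it would change length more than the nickel alloy if both were free. The rigid plates force a common final length, so the copper is put into compression and the nickel alloy into tension, with equal and opposite forces P (no external load).
Equating the net (thermal + elastic) strains gives |α₁ − α₂|·ΔT = P·[1/(A₁E₁) + 1/(A₂E₂)].
|α₁ − α₂|·ΔT = 4.1×10⁻⁶ × 106 = 0.0004346.
1/(A₁E₁) + 1/(A₂E₂) = 1/(1775×122×10³) + 1/(475×200×10³) = 1.514×10⁻⁸ N⁻¹.
P = 0.0004346 / 1.514×10⁻⁸ = 28700 N = 28.7 kN.

P ≈ 28.7 kN (compressive in the copper)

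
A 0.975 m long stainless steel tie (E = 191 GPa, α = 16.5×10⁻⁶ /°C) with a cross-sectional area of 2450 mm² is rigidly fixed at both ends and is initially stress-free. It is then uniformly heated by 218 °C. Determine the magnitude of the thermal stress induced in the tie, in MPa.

The supports are rigid, so the total axial strain is zero. The restrained thermal strain is ε = αΔT = 16.5×10⁻⁶ × 218 = 3597×10⁻⁶.
The stress required to suppress this strain is σ = Eε = 191×10³ × 3597×10⁻⁶ = 687 MPa, compressive since the tie is trying to expand.

σ ≈ 687 MPa (compressive)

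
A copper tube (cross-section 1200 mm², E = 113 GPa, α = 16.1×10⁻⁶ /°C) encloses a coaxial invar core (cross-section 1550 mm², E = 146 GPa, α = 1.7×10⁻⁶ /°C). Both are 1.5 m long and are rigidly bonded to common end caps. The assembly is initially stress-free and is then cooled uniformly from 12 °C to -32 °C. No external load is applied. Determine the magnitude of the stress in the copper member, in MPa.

Both members must finish at the same length. With the larger α, the copper tends to over-contract; the plates restrain it, putting the copper in tension and the invar in compression. With no external load the two internal forces are equal and opposite, magnitude P.
Equating the net (thermal + elastic) strains gives |α₁ − α₂|·ΔT = P·[1/(A₁E₁) + 1/(A₂E₂)].
|α₁ − α₂|·ΔT = 14.4×10⁻⁶ × 44 = 0.0006336.
1/(A₁E₁) + 1/(A₂E₂) = 1/(1200×113×10³) + 1/(1550×146×10³) = 1.179×10⁻⁸ N⁻¹.
So P = 0.0006336 / 1.179×10⁻⁸ = 53.72 kN.
σ_{copper} = P/A₁ = 53720/1200 = 44.77 MPa, tensile.

σ ≈ 44.8 MPa (tensile)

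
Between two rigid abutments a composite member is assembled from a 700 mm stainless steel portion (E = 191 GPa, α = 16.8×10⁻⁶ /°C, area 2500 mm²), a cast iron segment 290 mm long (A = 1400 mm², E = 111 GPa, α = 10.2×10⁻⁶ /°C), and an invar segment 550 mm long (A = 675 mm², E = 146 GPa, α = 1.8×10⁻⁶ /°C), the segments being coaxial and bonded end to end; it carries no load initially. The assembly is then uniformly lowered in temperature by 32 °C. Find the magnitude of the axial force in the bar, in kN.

With the walls removed the bar would change length by δ_free = Σ αᵢΔT Lᵢ = 16.8×10⁻⁶×32×700 + 10.2×10⁻⁶×32×290 + 1.8×10⁻⁶×32×550 = 0.5027 mm.
The walls prevent any net length change, so an axial force P (same in every segment) develops. Compatibility: P · Σ Lᵢ/(AᵢEᵢ) = δ_free.
The series flexibility is Σ Lᵢ/(AᵢEᵢ) = 700/(2500×191×10³) + 290/(1400×111×10³) + 550/(675×146×10³) = 8.913×10⁻⁶ mm/N.
Hence P = δ_free / Σ(L/AE) = 0.5027/8.913×10⁻⁶ = 56.4 kN (tensile).

P ≈ 56.4 kN (tensile)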